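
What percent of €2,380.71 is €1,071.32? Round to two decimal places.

45.00%

€1,071.32 ÷ €2,380.71 ≈ 45.00%.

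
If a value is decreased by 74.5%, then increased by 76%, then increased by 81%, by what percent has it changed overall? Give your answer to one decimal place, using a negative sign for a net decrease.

-18.8%

A 74.5% decrease multiplies by 0.255.
Then a 76% increase: 0.255 × 1.76 = 0.4488.
Then an 81% increase: 0.4488 × 1.81 = 0.812328.
Overall factor 0.812328, i.e. -18.8%.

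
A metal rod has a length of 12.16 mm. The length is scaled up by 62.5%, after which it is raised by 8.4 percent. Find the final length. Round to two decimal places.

21.42 mm

62.5% increase: 12.16 × 1.625 = 19.76.
8.4% increase: 19.76 × 1.084 = 21.41984 ≈ 21.42.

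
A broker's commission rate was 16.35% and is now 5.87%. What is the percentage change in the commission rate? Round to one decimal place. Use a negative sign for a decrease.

The change is 5.87 − 16.35 = -10.48 percentage points.
Relative to the original 16.35%, that is -10.48 ÷ 16.35 ≈ -64.1%.

-64.1%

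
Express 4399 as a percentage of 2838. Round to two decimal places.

4399 ÷ 2838 ≈ 155.00%.

155.00%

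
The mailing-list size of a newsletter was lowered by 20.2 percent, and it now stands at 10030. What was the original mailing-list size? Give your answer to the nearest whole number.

12569

The overall multiplier applied was 0.798.
So the original mailing-list size was 10030 ÷ 0.798 ≈ 12569.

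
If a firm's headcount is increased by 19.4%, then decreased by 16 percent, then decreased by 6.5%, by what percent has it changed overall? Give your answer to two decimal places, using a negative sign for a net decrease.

A 19.4% increase multiplies by 1.194.
Then a 16% decrease: 1.194 × 0.84 = 1.00296.
Then a 6.5% decrease: 1.00296 × 0.935 = 0.9377676.
Overall factor 0.9377676, i.e. -6.22%.

-6.22%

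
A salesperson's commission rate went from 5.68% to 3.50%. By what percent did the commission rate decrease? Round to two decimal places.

The change is 3.50 − 5.68 = -2.18 percentage points.
Relative to the original 5.68%, that is -2.18 ÷ 5.68 ≈ -38.38%.
So the commission rate fell by 38.38%.

38.38%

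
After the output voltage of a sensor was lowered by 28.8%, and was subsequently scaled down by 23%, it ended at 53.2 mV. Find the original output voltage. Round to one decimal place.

The overall multiplier applied was 0.712 × 0.77 = 0.54824.
So the original output voltage was 53.2 ÷ 0.54824 ≈ 97.0 mV.

97.0 mV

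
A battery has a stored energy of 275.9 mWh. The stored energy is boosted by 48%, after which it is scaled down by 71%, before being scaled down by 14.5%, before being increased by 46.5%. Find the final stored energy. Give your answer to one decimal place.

Each change multiplies by a factor: 1.48 × 0.29 × 0.855 × 1.465 = 0.53760519.
275.9 × 0.53760519 = 148.325271921 ≈ 148.3.

148.3 mWh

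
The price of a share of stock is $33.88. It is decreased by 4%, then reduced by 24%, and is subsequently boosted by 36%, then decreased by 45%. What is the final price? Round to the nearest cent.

$18.49

Each change multiplies by a factor: 0.96 × 0.76 × 1.36 × 0.55 = 0.5457408.
$33.88 × 0.5457408 = $18.489698304 ≈ $18.49.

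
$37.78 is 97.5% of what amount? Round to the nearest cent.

$37.78 ÷ 0.975 ≈ $38.75.

$38.75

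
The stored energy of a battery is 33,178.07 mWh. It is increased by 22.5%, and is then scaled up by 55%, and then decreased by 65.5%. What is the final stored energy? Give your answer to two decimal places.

Each change multiplies by a factor: 1.225 × 1.55 × 0.345 = 0.65506875.
33,178.07 × 0.65506875 = 21733.9168423125 ≈ 21,733.92.

21,733.92 mWh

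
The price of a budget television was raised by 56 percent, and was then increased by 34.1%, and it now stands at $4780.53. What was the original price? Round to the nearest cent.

Undoing the 34.1% increase: $4780.53 ÷ 1.341 ≈ $3564.899329.
Undoing the 56% increase: $3564.899329 ÷ 1.56 ≈ $2285.19.

$2285.19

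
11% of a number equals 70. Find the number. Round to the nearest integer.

70 ÷ 0.11 ≈ 636.

636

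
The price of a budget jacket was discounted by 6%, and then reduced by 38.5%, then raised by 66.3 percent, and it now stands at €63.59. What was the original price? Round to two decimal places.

The overall multiplier applied was 0.94 × 0.615 × 1.663 = 0.9613803.
So the original price was €63.59 ÷ 0.9613803 ≈ €66.14.

€66.14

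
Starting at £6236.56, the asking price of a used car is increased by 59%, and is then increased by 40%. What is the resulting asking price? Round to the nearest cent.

Apply the 59% increase: £6236.56 × 1.59 = £9916.1304.
40% increase: £9916.1304 × 1.4 = £13882.58256 ≈ £13882.58.

£13882.58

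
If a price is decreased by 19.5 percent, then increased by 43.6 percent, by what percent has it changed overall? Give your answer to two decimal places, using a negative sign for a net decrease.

The combined multiplier is 0.805 × 1.436 = 1.15598.
That corresponds to an increase of 15.60%.

15.60%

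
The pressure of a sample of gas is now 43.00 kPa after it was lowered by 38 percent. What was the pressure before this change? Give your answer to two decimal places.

The overall multiplier applied was 0.62.
So the original pressure was 43.00 ÷ 0.62 ≈ 69.35 kPa.

69.35 kPa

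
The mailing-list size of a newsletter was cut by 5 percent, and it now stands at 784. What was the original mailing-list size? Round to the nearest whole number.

The overall multiplier applied was 0.95.
So the original mailing-list size was 784 ÷ 0.95 ≈ 825.

825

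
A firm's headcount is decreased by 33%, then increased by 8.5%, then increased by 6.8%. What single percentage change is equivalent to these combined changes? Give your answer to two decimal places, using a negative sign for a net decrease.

The combined multiplier is 0.67 × 1.085 × 1.068 = 0.7763826.
That corresponds to a decrease of 22.36%.

-22.36%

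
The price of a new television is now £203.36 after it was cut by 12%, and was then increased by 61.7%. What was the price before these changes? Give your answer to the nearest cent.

The overall multiplier applied was 0.88 × 1.617 = 1.42296.
So the original price was £203.36 ÷ 1.42296 ≈ £142.91.

£142.91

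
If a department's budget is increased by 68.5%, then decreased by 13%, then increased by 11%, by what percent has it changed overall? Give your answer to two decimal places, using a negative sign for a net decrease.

A 68.5% increase multiplies by 1.685.
Then a 13% decrease: 1.685 × 0.87 = 1.46595.
Then an 11% increase: 1.46595 × 1.11 = 1.6272045.
Overall factor 1.6272045, i.e. 62.72%.

62.72%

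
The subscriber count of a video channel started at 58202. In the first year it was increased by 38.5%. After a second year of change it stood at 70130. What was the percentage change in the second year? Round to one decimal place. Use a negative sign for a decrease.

-13.0%

After the first year: 58202 × 1.385 = 80609.77.
Second-year multiplier: 70130 ÷ 80609.77 ≈ 0.86999.
That is a change of -13.0%.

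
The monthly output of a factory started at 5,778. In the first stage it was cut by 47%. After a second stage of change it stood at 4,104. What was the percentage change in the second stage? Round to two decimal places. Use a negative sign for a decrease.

34.02%

After the first stage: 5,778 × 0.53 = 3062.34.
Second-stage multiplier: 4,104 ÷ 3062.34 ≈ 1.340152.
That is a change of 34.02%.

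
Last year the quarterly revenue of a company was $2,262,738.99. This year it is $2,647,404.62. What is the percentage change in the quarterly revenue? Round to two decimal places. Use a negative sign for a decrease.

Change: $2,647,404.62 − $2,262,738.99 = $384,665.63.
Relative to the original: $384,665.63 ÷ $2,262,738.99 ≈ 17.00%.

17.00%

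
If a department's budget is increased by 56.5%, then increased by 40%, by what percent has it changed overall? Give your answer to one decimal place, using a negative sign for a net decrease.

119.1%

The combined multiplier is 1.565 × 1.4 = 2.191.
That corresponds to an increase of 119.1%.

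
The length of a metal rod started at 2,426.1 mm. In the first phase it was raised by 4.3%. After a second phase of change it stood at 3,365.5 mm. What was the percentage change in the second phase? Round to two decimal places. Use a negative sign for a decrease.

33.00%

After the first phase: 2,426.1 × 1.043 = 2530.4223.
Second-phase multiplier: 3,365.5 ÷ 2530.4223 ≈ 1.330015.
That is a change of 33.00%.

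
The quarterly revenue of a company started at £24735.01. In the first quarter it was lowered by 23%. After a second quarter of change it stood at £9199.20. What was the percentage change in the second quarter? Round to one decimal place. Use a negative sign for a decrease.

After the first quarter: £24735.01 × 0.77 = £19045.9577.
Second-quarter multiplier: £9199.20 ÷ £19045.9577 ≈ 0.483.
That is a change of -51.7%.

-51.7%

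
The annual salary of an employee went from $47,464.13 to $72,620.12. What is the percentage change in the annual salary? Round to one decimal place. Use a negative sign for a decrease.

Change: $72,620.12 − $47,464.13 = $25,155.99.
Relative to the original: $25,155.99 ÷ $47,464.13 ≈ 53.0%.

53.0%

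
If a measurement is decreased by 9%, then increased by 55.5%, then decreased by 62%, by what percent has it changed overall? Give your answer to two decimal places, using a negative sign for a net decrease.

The combined multiplier is 0.91 × 1.555 × 0.38 = 0.537719.
That corresponds to a decrease of 46.23%.

-46.23%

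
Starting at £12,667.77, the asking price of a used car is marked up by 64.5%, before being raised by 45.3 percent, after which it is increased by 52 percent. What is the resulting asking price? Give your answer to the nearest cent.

Each change multiplies by a factor: 1.645 × 1.453 × 1.52 = 3.6330812.
£12,667.77 × 3.6330812 = £46023.037032924 ≈ £46,023.04.

£46,023.04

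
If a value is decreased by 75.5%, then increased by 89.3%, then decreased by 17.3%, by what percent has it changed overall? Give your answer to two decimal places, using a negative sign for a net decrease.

A 75.5% decrease multiplies by 0.245.
Then an 89.3% increase: 0.245 × 1.893 = 0.463785.
Then a 17.3% decrease: 0.463785 × 0.827 = 0.383550195.
Overall factor 0.383550195, i.e. -61.64%.

-61.64%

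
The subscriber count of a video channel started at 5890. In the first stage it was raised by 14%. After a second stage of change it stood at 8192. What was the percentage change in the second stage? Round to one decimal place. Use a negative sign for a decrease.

After the first stage: 5890 × 1.14 = 6714.6.
Second-stage multiplier: 8192 ÷ 6714.6 ≈ 1.22003.
That is a change of 22.0%.

22.0%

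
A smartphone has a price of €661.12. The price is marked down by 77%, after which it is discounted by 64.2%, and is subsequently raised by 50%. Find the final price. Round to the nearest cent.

Each change multiplies by a factor: 0.23 × 0.358 × 1.5 = 0.12351.
€661.12 × 0.12351 = €81.6549312 ≈ €81.65.

€81.65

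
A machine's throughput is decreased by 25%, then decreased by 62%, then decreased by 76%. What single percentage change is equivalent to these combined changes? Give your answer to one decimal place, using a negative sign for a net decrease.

A 25% decrease multiplies by 0.75.
Then a 62% decrease: 0.75 × 0.38 = 0.285.
Then a 76% decrease: 0.285 × 0.24 = 0.0684.
Overall factor 0.0684, i.e. -93.2%.

-93.2%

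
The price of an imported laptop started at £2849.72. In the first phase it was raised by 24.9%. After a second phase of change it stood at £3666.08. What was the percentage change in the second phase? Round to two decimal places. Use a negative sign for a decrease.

After the first phase: £2849.72 × 1.249 = £3559.30028.
Second-phase multiplier: £3666.08 ÷ £3559.30028 ≈ 1.03.
That is a change of 3.00%.

3.00%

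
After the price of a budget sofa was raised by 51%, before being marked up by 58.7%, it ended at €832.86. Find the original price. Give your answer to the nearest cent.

€347.55

The overall multiplier applied was 1.51 × 1.587 = 2.39637.
So the original price was €832.86 ÷ 2.39637 ≈ €347.55.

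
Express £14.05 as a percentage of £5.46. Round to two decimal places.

£14.05 ÷ £5.46 ≈ 257.33%.

257.33%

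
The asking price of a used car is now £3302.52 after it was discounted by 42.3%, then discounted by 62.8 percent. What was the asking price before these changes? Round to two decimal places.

£15386.03

Undoing the 62.8% decrease: £3302.52 ÷ 0.372 ≈ £8877.741935.
Undoing the 42.3% decrease: £8877.741935 ÷ 0.577 ≈ £15386.03.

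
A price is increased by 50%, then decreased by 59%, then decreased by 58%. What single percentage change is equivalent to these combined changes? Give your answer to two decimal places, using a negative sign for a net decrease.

A 50% increase multiplies by 1.5.
Then a 59% decrease: 1.5 × 0.41 = 0.615.
Then a 58% decrease: 0.615 × 0.42 = 0.2583.
Overall factor 0.2583, i.e. -74.17%.

-74.17%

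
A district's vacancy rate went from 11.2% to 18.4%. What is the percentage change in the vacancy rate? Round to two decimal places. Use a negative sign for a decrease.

The change is 18.4 − 11.2 = 7.2 percentage points.
Relative to the original 11.2%, that is 7.2 ÷ 11.2 ≈ 64.29%.

64.29%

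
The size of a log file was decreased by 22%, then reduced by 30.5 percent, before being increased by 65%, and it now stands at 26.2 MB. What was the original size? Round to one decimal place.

29.3 MB

The overall multiplier applied was 0.78 × 0.695 × 1.65 = 0.894465.
So the original size was 26.2 ÷ 0.894465 ≈ 29.3 MB.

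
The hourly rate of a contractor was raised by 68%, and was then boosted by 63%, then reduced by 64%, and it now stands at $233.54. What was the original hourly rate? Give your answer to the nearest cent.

Undoing the 64% decrease: $233.54 ÷ 0.36 ≈ $648.722222.
Undoing the 63% increase: $648.722222 ÷ 1.63 ≈ $397.989093.
Undoing the 68% increase: $397.989093 ÷ 1.68 ≈ $236.90.

$236.90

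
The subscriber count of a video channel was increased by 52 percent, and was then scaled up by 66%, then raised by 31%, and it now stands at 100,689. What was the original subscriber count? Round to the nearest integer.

The overall multiplier applied was 1.52 × 1.66 × 1.31 = 3.305392.
So the original subscriber count was 100,689 ÷ 3.305392 ≈ 30,462.

30,462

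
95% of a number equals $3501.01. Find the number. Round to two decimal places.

$3501.01 ÷ 0.95 ≈ $3685.27.

$3685.27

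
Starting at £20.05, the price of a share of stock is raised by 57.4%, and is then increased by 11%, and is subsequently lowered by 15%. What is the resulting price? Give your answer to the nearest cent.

£29.78

Each change multiplies by a factor: 1.574 × 1.11 × 0.85 = 1.485069.
£20.05 × 1.485069 = £29.77563345 ≈ £29.78.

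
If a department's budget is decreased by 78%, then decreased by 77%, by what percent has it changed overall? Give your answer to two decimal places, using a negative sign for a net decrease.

-94.94%

A 78% decrease multiplies by 0.22.
Then a 77% decrease: 0.22 × 0.23 = 0.0506.
Overall factor 0.0506, i.e. -94.94%.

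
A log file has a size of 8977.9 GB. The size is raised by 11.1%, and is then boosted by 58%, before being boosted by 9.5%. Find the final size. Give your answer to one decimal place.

Each change multiplies by a factor: 1.111 × 1.58 × 1.095 = 1.9221411.
8977.9 × 1.9221411 = 17256.79058169 ≈ 17256.8.

17256.8 GB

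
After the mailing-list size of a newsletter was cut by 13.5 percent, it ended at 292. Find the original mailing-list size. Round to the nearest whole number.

338

The overall multiplier applied was 0.865.
So the original mailing-list size was 292 ÷ 0.865 ≈ 338.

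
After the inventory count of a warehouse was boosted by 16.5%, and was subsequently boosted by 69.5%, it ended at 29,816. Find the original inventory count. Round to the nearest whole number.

15,099

The overall multiplier applied was 1.165 × 1.695 = 1.974675.
So the original inventory count was 29,816 ÷ 1.974675 ≈ 15,099.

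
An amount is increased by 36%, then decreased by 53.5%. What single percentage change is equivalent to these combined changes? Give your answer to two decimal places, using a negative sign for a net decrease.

The combined multiplier is 1.36 × 0.465 = 0.6324.
That corresponds to a decrease of 36.76%.

-36.76%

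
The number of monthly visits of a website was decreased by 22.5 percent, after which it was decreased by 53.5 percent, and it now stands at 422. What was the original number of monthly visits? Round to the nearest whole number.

Undoing the 53.5% decrease: 422 ÷ 0.465 ≈ 907.526882.
Undoing the 22.5% decrease: 907.526882 ÷ 0.775 ≈ 1,171.

1,171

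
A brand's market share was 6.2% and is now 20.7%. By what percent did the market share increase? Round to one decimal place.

The change is 20.7 − 6.2 = 14.5 percentage points.
Relative to the original 6.2%, that is 14.5 ÷ 6.2 ≈ 233.9%.
So the market share rose by 233.9%.

233.9%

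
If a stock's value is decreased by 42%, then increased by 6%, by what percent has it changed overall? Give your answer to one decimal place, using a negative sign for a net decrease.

-38.5%

The combined multiplier is 0.58 × 1.06 = 0.6148.
That corresponds to a decrease of 38.5%.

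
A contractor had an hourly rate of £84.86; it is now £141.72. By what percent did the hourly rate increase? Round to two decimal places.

Change: £141.72 − £84.86 = £56.86.
Relative to the original: £56.86 ÷ £84.86 ≈ 67.00%.
So the hourly rate increased by 67.00%.

67.00%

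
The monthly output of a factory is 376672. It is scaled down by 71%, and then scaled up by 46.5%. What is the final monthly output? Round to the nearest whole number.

160029

Apply the 71% decrease: 376672 × 0.29 = 109234.88.
After the 46.5% increase: 109234.88 × 1.465 = 160029.0992 ≈ 160029.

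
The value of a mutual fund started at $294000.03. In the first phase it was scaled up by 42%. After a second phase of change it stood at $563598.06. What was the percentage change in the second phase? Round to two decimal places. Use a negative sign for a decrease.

35.00%

After the first phase: $294000.03 × 1.42 = $417480.0426.
Second-phase multiplier: $563598.06 ÷ $417480.0426 ≈ 1.35.
That is a change of 35.00%.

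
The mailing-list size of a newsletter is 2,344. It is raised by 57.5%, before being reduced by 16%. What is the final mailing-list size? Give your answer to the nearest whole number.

After the 57.5% increase: 2,344 × 1.575 = 3691.8.
After the 16% decrease: 3691.8 × 0.84 = 3101.112 ≈ 3,101.

3,101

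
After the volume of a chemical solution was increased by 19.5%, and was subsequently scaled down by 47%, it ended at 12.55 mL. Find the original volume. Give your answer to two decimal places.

The overall multiplier applied was 1.195 × 0.53 = 0.63335.
So the original volume was 12.55 ÷ 0.63335 ≈ 19.82 mL.

19.82 mL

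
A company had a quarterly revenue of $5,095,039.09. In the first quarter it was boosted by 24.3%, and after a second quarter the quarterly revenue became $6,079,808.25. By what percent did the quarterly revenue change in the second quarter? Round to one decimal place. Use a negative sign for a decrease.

-4.0%

After the first quarter: $5,095,039.09 × 1.243 = $6333133.58887.
Second-quarter multiplier: $6,079,808.25 ÷ $6333133.58887 ≈ 0.96.
That is a change of -4.0%.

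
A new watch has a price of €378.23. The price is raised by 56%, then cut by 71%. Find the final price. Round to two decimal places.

€171.11

Each change multiplies by a factor: 1.56 × 0.29 = 0.4524.
€378.23 × 0.4524 = €171.111252 ≈ €171.11.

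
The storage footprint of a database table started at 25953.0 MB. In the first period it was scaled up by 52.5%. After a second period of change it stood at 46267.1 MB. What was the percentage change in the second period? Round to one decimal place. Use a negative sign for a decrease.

After the first period: 25953.0 × 1.525 = 39578.325.
Second-period multiplier: 46267.1 ÷ 39578.325 ≈ 1.169.
That is a change of 16.9%.

16.9%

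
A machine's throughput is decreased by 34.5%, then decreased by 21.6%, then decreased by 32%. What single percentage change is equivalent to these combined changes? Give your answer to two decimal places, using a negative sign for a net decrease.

A 34.5% decrease multiplies by 0.655.
Then a 21.6% decrease: 0.655 × 0.784 = 0.51352.
Then a 32% decrease: 0.51352 × 0.68 = 0.3491936.
Overall factor 0.3491936, i.e. -65.08%.

-65.08%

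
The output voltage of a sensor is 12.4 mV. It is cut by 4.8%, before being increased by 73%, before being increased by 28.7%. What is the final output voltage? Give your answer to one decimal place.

26.3 mV

Each change multiplies by a factor: 0.952 × 1.73 × 1.287 = 2.11963752.
12.4 × 2.11963752 = 26.283505248 ≈ 26.3.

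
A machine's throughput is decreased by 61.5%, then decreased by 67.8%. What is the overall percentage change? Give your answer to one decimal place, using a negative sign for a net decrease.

-87.6%

The combined multiplier is 0.385 × 0.322 = 0.12397.
That corresponds to a decrease of 87.6%.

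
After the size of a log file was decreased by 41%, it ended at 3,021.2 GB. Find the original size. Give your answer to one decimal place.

5,120.7 GB

The overall multiplier applied was 0.59.
So the original size was 3,021.2 ÷ 0.59 ≈ 5,120.7 GB.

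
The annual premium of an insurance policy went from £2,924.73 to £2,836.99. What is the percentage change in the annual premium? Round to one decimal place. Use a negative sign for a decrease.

Change: £2,836.99 − £2,924.73 = -£87.74.
Relative to the original: -£87.74 ÷ £2,924.73 ≈ -3.0%.

-3.0%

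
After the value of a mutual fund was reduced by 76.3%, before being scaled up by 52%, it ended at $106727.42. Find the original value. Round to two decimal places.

$296267.54

The overall multiplier applied was 0.237 × 1.52 = 0.36024.
So the original value was $106727.42 ÷ 0.36024 ≈ $296267.54.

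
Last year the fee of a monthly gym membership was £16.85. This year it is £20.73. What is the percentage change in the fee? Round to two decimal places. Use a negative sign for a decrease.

23.03%

Change: £20.73 − £16.85 = £3.88.
Relative to the original: £3.88 ÷ £16.85 ≈ 23.03%.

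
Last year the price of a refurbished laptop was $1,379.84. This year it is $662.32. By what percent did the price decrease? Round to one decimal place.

Change: $662.32 − $1,379.84 = -$717.52.
Relative to the original: -$717.52 ÷ $1,379.84 ≈ -52.0%.
So the price decreased by 52.0%.

52.0%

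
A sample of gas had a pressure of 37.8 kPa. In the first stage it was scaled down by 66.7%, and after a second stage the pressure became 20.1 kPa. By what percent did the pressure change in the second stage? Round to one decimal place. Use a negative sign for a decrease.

59.7%

After the first stage: 37.8 × 0.333 = 12.5874.
Second-stage multiplier: 20.1 ÷ 12.5874 ≈ 1.59683.
That is a change of 59.7%.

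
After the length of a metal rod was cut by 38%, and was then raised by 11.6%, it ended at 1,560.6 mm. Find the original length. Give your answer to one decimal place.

The overall multiplier applied was 0.62 × 1.116 = 0.69192.
So the original length was 1,560.6 ÷ 0.69192 ≈ 2,255.5 mm.

2,255.5 mm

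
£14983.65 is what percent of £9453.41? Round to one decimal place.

£14983.65 ÷ £9453.41 ≈ 158.5%.

158.5%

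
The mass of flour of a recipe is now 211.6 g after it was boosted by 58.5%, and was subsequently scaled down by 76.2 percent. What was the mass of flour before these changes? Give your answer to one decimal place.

The overall multiplier applied was 1.585 × 0.238 = 0.37723.
So the original mass of flour was 211.6 ÷ 0.37723 ≈ 560.9 g.

560.9 g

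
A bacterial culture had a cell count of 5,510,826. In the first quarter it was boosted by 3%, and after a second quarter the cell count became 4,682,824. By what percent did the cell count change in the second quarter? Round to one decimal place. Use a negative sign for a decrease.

After the first quarter: 5,510,826 × 1.03 = 5676150.78.
Second-quarter multiplier: 4,682,824 ÷ 5676150.78 ≈ 0.825.
That is a change of -17.5%.

-17.5%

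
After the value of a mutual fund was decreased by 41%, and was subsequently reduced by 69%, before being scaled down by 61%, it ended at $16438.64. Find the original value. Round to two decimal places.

$230455.76

The overall multiplier applied was 0.59 × 0.31 × 0.39 = 0.071331.
So the original value was $16438.64 ÷ 0.071331 ≈ $230455.76.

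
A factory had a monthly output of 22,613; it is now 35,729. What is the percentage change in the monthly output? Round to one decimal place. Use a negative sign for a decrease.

Change: 35,729 − 22,613 = 13,116.
Relative to the original: 13,116 ÷ 22,613 ≈ 58.0%.

58.0%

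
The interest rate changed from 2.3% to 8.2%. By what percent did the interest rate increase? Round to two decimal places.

256.52%

The change is 8.2 − 2.3 = 5.9 percentage points.
Relative to the original 2.3%, that is 5.9 ÷ 2.3 ≈ 256.52%.
So the interest rate rose by 256.52%.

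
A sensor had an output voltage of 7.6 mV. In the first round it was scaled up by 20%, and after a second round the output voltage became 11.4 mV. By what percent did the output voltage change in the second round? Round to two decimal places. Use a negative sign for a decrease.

25.00%

After the first round: 7.6 × 1.2 = 9.12.
Second-round multiplier: 11.4 ÷ 9.12 ≈ 1.25.
That is a change of 25.00%.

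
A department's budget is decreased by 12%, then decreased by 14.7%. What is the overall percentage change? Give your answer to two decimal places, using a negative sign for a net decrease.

The combined multiplier is 0.88 × 0.853 = 0.75064.
That corresponds to a decrease of 24.94%.

-24.94%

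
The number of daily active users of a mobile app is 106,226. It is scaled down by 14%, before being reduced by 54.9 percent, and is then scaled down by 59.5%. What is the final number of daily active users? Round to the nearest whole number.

16,686

Each change multiplies by a factor: 0.86 × 0.451 × 0.405 = 0.1570833.
106,226 × 0.1570833 = 16686.3306258 ≈ 16,686.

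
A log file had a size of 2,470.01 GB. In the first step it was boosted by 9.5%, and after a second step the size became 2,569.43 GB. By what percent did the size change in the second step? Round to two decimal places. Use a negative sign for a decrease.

-5.00%

After the first step: 2,470.01 × 1.095 = 2704.66095.
Second-step multiplier: 2,569.43 ÷ 2704.66095 ≈ 0.950001.
That is a change of -5.00%.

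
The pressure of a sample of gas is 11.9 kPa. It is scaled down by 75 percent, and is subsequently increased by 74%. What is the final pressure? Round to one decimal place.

5.2 kPa

Each change multiplies by a factor: 0.25 × 1.74 = 0.435.
11.9 × 0.435 = 5.1765 ≈ 5.2.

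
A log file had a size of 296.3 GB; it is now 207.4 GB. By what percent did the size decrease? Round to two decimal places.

30.00%

Change: 207.4 − 296.3 = -88.9.
Relative to the original: -88.9 ÷ 296.3 ≈ -30.00%.
So the size decreased by 30.00%.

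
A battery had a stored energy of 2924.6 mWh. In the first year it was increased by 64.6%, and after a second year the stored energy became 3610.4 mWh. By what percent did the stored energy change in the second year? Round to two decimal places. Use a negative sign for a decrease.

-25.00%

After the first year: 2924.6 × 1.646 = 4813.8916.
Second-year multiplier: 3610.4 ÷ 4813.8916 ≈ 0.749996.
That is a change of -25.00%.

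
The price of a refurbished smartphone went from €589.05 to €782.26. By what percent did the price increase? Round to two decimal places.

Change: €782.26 − €589.05 = €193.21.
Relative to the original: €193.21 ÷ €589.05 ≈ 32.80%.
So the price increased by 32.80%.

32.80%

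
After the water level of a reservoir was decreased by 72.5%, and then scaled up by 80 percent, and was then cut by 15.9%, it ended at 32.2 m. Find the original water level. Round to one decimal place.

77.3 m

The overall multiplier applied was 0.275 × 1.8 × 0.841 = 0.416295.
So the original water level was 32.2 ÷ 0.416295 ≈ 77.3 m.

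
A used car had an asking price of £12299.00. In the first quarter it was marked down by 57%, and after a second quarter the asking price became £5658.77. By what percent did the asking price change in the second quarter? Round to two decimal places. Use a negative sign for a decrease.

7.00%

After the first quarter: £12299.00 × 0.43 = £5288.57.
Second-quarter multiplier: £5658.77 ÷ £5288.57 ≈ 1.07.
That is a change of 7.00%.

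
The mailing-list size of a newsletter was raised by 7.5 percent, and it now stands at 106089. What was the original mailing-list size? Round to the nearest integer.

The overall multiplier applied was 1.075.
So the original mailing-list size was 106089 ÷ 1.075 ≈ 98687.

98687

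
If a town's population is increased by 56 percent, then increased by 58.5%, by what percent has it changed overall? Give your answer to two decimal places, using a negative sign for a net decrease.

A 56% increase multiplies by 1.56.
Then a 58.5% increase: 1.56 × 1.585 = 2.4726.
Overall factor 2.4726, i.e. 147.26%.

147.26%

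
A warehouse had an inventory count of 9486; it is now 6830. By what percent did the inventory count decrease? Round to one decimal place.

Change: 6830 − 9486 = -2656.
Relative to the original: -2656 ÷ 9486 ≈ -28.0%.
So the inventory count decreased by 28.0%.

28.0%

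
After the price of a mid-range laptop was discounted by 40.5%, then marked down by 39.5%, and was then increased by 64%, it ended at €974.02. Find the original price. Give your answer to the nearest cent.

Undoing the 64% increase: €974.02 ÷ 1.64 ≈ €593.914634.
Undoing the 39.5% decrease: €593.914634 ÷ 0.605 ≈ €981.677081.
Undoing the 40.5% decrease: €981.677081 ÷ 0.595 ≈ €1,649.88.

€1,649.88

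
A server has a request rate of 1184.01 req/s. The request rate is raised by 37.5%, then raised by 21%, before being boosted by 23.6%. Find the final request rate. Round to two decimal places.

2434.79 req/s

37.5% increase: 1184.01 × 1.375 = 1628.01375.
After the 21% increase: 1628.01375 × 1.21 = 1969.8966375.
After the 23.6% increase: 1969.8966375 × 1.236 = 2434.79224395 ≈ 2434.79.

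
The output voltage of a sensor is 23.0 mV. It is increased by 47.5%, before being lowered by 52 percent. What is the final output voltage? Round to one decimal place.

16.3 mV

47.5% increase: 23.0 × 1.475 = 33.925.
After the 52% decrease: 33.925 × 0.48 = 16.284 ≈ 16.3.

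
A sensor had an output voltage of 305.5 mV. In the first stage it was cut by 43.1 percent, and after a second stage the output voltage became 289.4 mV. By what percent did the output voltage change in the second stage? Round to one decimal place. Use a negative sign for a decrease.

After the first stage: 305.5 × 0.569 = 173.8295.
Second-stage multiplier: 289.4 ÷ 173.8295 ≈ 1.66485.
That is a change of 66.5%.

66.5%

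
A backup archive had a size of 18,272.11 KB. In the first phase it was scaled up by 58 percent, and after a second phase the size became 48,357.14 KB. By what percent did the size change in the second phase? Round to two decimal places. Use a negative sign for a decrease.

67.50%

After the first phase: 18,272.11 × 1.58 = 28869.9338.
Second-phase multiplier: 48,357.14 ÷ 28869.9338 ≈ 1.675.
That is a change of 67.50%.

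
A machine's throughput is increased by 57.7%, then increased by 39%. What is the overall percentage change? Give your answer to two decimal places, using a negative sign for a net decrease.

119.20%

A 57.7% increase multiplies by 1.577.
Then a 39% increase: 1.577 × 1.39 = 2.19203.
Overall factor 2.19203, i.e. 119.20%.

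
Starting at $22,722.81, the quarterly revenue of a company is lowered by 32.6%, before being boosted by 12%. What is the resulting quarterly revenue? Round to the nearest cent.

$17,152.99

Each change multiplies by a factor: 0.674 × 1.12 = 0.75488.
$22,722.81 × 0.75488 = $17152.9948128 ≈ $17,152.99.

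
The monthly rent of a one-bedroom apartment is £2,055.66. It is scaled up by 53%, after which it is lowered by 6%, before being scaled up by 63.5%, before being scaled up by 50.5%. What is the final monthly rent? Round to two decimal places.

Each change multiplies by a factor: 1.53 × 0.94 × 1.635 × 1.505 = 3.538942785.
£2,055.66 × 3.538942785 = £7274.8631254131 ≈ £7,274.86.

£7,274.86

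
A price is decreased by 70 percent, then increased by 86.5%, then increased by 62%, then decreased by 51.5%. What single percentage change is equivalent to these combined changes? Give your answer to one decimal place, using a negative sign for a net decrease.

-56.0%

A 70% decrease multiplies by 0.3.
Then an 86.5% increase: 0.3 × 1.865 = 0.5595.
Then a 62% increase: 0.5595 × 1.62 = 0.90639.
Then a 51.5% decrease: 0.90639 × 0.485 = 0.43959915.
Overall factor 0.43959915, i.e. -56.0%.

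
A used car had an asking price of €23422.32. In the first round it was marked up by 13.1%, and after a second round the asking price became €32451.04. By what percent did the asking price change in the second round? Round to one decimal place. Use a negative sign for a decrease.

22.5%

After the first round: €23422.32 × 1.131 = €26490.64392.
Second-round multiplier: €32451.04 ÷ €26490.64392 ≈ 1.225.
That is a change of 22.5%.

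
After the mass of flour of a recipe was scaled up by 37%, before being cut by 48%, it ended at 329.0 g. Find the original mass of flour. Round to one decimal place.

461.8 g

Undoing the 48% decrease: 329.0 ÷ 0.52 ≈ 632.692308.
Undoing the 37% increase: 632.692308 ÷ 1.37 ≈ 461.8 g.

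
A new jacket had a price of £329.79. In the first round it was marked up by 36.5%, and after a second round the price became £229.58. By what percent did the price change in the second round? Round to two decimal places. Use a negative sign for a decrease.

After the first round: £329.79 × 1.365 = £450.16335.
Second-round multiplier: £229.58 ÷ £450.16335 ≈ 0.509993.
That is a change of -49.00%.

-49.00%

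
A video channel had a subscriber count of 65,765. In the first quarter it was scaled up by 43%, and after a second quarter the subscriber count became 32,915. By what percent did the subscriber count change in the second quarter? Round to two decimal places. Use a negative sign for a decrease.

After the first quarter: 65,765 × 1.43 = 94043.95.
Second-quarter multiplier: 32,915 ÷ 94043.95 ≈ 0.349996.
That is a change of -65.00%.

-65.00%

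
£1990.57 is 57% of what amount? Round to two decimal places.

£3492.23

£1990.57 ÷ 0.57 ≈ £3492.23.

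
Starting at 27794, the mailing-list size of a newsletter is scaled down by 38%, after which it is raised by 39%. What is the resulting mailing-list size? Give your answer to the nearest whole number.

Each change multiplies by a factor: 0.62 × 1.39 = 0.8618.
27794 × 0.8618 = 23952.8692 ≈ 23953.

23953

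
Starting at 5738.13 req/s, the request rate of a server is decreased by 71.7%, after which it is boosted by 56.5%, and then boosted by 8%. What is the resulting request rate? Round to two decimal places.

2744.70 req/s

After the 71.7% decrease: 5738.13 × 0.283 = 1623.89079.
56.5% increase: 1623.89079 × 1.565 = 2541.38908635.
Apply the 8% increase: 2541.38908635 × 1.08 = 2744.700213258 ≈ 2744.70.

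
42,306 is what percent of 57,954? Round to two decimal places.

73.00%

42,306 ÷ 57,954 ≈ 73.00%.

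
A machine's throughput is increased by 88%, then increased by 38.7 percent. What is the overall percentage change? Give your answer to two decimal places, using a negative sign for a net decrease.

An 88% increase multiplies by 1.88.
Then a 38.7% increase: 1.88 × 1.387 = 2.60756.
Overall factor 2.60756, i.e. 160.76%.

160.76%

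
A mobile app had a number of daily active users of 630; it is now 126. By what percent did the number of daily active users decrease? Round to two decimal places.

Change: 126 − 630 = -504.
Relative to the original: -504 ÷ 630 = -80.00%.
So the number of daily active users decreased by 80.00%.

80.00%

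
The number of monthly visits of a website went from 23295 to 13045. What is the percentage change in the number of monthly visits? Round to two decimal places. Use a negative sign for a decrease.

Change: 13045 − 23295 = -10250.
Relative to the original: -10250 ÷ 23295 ≈ -44.00%.

-44.00%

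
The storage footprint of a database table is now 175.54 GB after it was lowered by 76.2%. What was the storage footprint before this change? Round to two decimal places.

737.56 GB

The overall multiplier applied was 0.238.
So the original storage footprint was 175.54 ÷ 0.238 ≈ 737.56 GB.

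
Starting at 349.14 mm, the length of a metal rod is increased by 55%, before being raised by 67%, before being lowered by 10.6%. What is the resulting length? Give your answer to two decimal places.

Apply the 55% increase: 349.14 × 1.55 = 541.167.
Apply the 67% increase: 541.167 × 1.67 = 903.74889.
Apply the 10.6% decrease: 903.74889 × 0.894 = 807.95150766 ≈ 807.95.

807.95 mm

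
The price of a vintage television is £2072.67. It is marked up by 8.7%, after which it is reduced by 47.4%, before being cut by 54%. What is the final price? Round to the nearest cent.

£545.13

Each change multiplies by a factor: 1.087 × 0.526 × 0.46 = 0.26301052.
£2072.67 × 0.26301052 = £545.1340144884 ≈ £545.13.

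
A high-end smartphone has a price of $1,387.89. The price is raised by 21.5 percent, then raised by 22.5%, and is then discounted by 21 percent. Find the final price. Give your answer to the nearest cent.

$1,631.90

Apply the 21.5% increase: $1,387.89 × 1.215 = $1686.28635.
22.5% increase: $1686.28635 × 1.225 = $2065.70077875.
After the 21% decrease: $2065.70077875 × 0.79 = $1631.9036152125 ≈ $1,631.90.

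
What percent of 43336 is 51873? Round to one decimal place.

51873 ÷ 43336 ≈ 119.7%.

119.7%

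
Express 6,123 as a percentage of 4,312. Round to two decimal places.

142.00%

6,123 ÷ 4,312 ≈ 142.00%.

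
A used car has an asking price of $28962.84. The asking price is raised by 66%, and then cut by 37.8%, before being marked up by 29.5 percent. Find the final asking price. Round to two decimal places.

$38726.60

Each change multiplies by a factor: 1.66 × 0.622 × 1.295 = 1.3371134.
$28962.84 × 1.3371134 = $38726.601466056 ≈ $38726.60.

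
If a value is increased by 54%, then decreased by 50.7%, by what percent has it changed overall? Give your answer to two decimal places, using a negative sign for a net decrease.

-24.08%

The combined multiplier is 1.54 × 0.493 = 0.75922.
That corresponds to a decrease of 24.08%.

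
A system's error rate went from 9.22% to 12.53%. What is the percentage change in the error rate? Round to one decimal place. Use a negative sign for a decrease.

The change is 12.53 − 9.22 = 3.31 percentage points.
Relative to the original 9.22%, that is 3.31 ÷ 9.22 ≈ 35.9%.

35.9%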